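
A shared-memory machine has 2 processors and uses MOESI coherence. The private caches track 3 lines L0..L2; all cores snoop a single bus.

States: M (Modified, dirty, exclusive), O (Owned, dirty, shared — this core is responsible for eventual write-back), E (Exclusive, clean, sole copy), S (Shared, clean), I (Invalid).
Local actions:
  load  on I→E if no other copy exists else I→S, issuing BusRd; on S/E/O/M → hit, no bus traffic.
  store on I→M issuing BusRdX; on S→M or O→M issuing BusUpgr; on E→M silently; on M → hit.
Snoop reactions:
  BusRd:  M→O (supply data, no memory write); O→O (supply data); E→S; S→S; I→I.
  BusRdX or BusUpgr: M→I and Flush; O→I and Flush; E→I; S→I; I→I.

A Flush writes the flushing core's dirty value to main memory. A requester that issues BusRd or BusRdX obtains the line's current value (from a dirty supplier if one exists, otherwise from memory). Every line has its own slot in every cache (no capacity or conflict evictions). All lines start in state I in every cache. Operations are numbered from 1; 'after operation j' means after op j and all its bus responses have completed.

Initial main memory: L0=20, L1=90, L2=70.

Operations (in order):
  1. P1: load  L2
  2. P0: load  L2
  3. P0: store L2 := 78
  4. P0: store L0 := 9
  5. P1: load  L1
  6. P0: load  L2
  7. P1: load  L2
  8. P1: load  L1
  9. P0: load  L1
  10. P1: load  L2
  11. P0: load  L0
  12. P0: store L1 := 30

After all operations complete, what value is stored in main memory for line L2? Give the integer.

memory[L2] = 70

  op1 P1: load  L2 → I/E on L2; bus BusRd; mem=70
  op2 P0: load  L2 → S/S on L2; bus BusRd; mem=70
  op3 P0: store L2 := 78 → M/I on L2; bus BusUpgr; mem=70
  op4 P0: store L0 := 9 → M/I on L0; bus BusRdX; mem=20
  op5 P1: load  L1 → I/E on L1; bus BusRd; mem=90
  op6 P0: load  L2 → M/I on L2; bus (none); mem=70
  op7 P1: load  L2 → O/S on L2; bus BusRd; mem=70
  op8 P1: load  L1 → I/E on L1; bus (none); mem=90
  op9 P0: load  L1 → S/S on L1; bus BusRd; mem=90
  op10 P1: load  L2 → O/S on L2; bus (none); mem=70
  op11 P0: load  L0 → M/I on L0; bus (none); mem=20
  op12 P0: store L1 := 30 → M/I on L1; bus BusUpgr; mem=90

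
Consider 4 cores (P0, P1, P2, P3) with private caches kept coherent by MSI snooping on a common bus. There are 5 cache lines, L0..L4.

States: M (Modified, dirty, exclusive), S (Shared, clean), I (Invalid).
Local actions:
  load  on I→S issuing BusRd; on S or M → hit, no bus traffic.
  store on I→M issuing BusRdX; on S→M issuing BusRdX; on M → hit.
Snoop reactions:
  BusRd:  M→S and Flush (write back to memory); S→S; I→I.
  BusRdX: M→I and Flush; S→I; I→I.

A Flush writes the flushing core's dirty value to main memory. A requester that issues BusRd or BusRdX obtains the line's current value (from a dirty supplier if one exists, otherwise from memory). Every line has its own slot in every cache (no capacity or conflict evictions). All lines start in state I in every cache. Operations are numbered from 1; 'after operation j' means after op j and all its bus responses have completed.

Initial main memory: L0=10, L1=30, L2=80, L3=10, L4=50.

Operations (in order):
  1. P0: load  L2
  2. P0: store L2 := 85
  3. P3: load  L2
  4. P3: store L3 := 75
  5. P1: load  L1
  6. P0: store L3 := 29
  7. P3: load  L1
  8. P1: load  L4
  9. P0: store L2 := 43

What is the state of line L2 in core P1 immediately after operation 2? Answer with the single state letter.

state = I

1. P0: load  L2  bus=[BusRd]  L2: P0=S P1=I P2=I P3=I  mem[L2]=80
2. P0: store L2 := 85  bus=[BusRdX]  L2: P0=M P1=I P2=I P3=I  mem[L2]=80
3. P3: load  L2  bus=[BusRd,Flush]  L2: P0=S P1=I P2=I P3=S  mem[L2]=85
4. P3: store L3 := 75  bus=[BusRdX]  L3: P0=I P1=I P2=I P3=M  mem[L3]=10
5. P1: load  L1  bus=[BusRd]  L1: P0=I P1=S P2=I P3=I  mem[L1]=30
6. P0: store L3 := 29  bus=[BusRdX,Flush]  L3: P0=M P1=I P2=I P3=I  mem[L3]=75
7. P3: load  L1  bus=[BusRd]  L1: P0=I P1=S P2=I P3=S  mem[L1]=30
8. P1: load  L4  bus=[BusRd]  L4: P0=I P1=S P2=I P3=I  mem[L4]=50
9. P0: store L2 := 43  bus=[BusRdX]  L2: P0=M P1=I P2=I P3=I  mem[L2]=85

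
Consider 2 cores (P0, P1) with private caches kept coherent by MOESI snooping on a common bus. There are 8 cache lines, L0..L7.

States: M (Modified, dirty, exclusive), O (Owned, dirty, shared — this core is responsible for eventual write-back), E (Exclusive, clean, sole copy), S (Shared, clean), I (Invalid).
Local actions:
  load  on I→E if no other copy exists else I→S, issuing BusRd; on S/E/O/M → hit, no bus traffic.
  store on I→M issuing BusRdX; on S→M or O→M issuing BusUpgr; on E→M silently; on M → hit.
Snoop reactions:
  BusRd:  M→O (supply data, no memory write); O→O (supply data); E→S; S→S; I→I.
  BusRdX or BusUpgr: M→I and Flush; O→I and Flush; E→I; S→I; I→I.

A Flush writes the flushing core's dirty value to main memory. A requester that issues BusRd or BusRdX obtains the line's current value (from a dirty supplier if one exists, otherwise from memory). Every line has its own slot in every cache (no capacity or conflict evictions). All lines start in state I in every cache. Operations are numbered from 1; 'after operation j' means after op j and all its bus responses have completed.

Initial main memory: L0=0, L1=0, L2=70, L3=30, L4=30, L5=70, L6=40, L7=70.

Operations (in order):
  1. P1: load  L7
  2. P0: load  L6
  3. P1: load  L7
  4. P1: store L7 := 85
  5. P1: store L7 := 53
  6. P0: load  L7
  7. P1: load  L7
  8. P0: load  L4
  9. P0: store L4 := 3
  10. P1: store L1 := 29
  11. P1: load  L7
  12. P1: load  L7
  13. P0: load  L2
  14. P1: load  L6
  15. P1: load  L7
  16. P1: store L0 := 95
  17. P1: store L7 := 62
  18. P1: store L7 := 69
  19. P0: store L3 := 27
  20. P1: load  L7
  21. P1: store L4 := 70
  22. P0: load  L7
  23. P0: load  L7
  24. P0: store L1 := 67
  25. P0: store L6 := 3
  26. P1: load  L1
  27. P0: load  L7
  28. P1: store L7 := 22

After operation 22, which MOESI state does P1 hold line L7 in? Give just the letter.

1. P1: load  L7  bus=[BusRd]  L7: P0=I P1=E  mem[L7]=70
2. P0: load  L6  bus=[BusRd]  L6: P0=E P1=I  mem[L6]=40
3. P1: load  L7  bus=[-]  L7: P0=I P1=E  mem[L7]=70
4. P1: store L7 := 85  bus=[-]  L7: P0=I P1=M  mem[L7]=70
5. P1: store L7 := 53  bus=[-]  L7: P0=I P1=M  mem[L7]=70
6. P0: load  L7  bus=[BusRd]  L7: P0=S P1=O  mem[L7]=70
7. P1: load  L7  bus=[-]  L7: P0=S P1=O  mem[L7]=70
8. P0: load  L4  bus=[BusRd]  L4: P0=E P1=I  mem[L4]=30
9. P0: store L4 := 3  bus=[-]  L4: P0=M P1=I  mem[L4]=30
10. P1: store L1 := 29  bus=[BusRdX]  L1: P0=I P1=M  mem[L1]=0
11. P1: load  L7  bus=[-]  L7: P0=S P1=O  mem[L7]=70
12. P1: load  L7  bus=[-]  L7: P0=S P1=O  mem[L7]=70
13. P0: load  L2  bus=[BusRd]  L2: P0=E P1=I  mem[L2]=70
14. P1: load  L6  bus=[BusRd]  L6: P0=S P1=S  mem[L6]=40
15. P1: load  L7  bus=[-]  L7: P0=S P1=O  mem[L7]=70
16. P1: store L0 := 95  bus=[BusRdX]  L0: P0=I P1=M  mem[L0]=0
17. P1: store L7 := 62  bus=[BusUpgr]  L7: P0=I P1=M  mem[L7]=70
18. P1: store L7 := 69  bus=[-]  L7: P0=I P1=M  mem[L7]=70
19. P0: store L3 := 27  bus=[BusRdX]  L3: P0=M P1=I  mem[L3]=30
20. P1: load  L7  bus=[-]  L7: P0=I P1=M  mem[L7]=70
21. P1: store L4 := 70  bus=[BusRdX,Flush]  L4: P0=I P1=M  mem[L4]=3
22. P0: load  L7  bus=[BusRd]  L7: P0=S P1=O  mem[L7]=70
23. P0: load  L7  bus=[-]  L7: P0=S P1=O  mem[L7]=70
24. P0: store L1 := 67  bus=[BusRdX,Flush]  L1: P0=M P1=I  mem[L1]=29
25. P0: store L6 := 3  bus=[BusUpgr]  L6: P0=M P1=I  mem[L6]=40
26. P1: load  L1  bus=[BusRd]  L1: P0=O P1=S  mem[L1]=29
27. P0: load  L7  bus=[-]  L7: P0=S P1=O  mem[L7]=70
28. P1: store L7 := 22  bus=[BusUpgr]  L7: P0=I P1=M  mem[L7]=70

state = O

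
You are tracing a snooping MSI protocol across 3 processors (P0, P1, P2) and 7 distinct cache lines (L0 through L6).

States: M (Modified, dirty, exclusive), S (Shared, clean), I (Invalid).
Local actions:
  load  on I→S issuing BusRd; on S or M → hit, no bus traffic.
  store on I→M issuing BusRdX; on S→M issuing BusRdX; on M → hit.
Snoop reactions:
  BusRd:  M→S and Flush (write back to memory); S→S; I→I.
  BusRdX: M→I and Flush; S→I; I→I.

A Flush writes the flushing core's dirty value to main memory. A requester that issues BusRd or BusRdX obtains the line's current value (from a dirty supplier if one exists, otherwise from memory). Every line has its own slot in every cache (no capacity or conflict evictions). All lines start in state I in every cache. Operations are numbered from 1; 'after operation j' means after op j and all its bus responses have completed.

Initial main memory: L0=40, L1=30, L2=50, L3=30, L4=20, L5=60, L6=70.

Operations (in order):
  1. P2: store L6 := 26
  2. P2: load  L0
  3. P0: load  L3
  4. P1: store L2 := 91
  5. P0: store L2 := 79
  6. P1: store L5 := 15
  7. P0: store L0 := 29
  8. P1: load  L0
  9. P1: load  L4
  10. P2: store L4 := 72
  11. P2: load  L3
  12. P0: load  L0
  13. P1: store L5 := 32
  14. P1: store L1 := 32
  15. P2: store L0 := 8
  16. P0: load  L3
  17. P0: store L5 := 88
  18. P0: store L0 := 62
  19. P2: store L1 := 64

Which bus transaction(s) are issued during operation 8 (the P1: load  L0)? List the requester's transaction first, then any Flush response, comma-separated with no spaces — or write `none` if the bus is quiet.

1. P2: store L6 := 26  bus=[BusRdX]  L6: P0=I P1=I P2=M  mem[L6]=70
2. P2: load  L0  bus=[BusRd]  L0: P0=I P1=I P2=S  mem[L0]=40
3. P0: load  L3  bus=[BusRd]  L3: P0=S P1=I P2=I  mem[L3]=30
4. P1: store L2 := 91  bus=[BusRdX]  L2: P0=I P1=M P2=I  mem[L2]=50
5. P0: store L2 := 79  bus=[BusRdX,Flush]  L2: P0=M P1=I P2=I  mem[L2]=91
6. P1: store L5 := 15  bus=[BusRdX]  L5: P0=I P1=M P2=I  mem[L5]=60
7. P0: store L0 := 29  bus=[BusRdX]  L0: P0=M P1=I P2=I  mem[L0]=40
8. P1: load  L0  bus=[BusRd,Flush]  L0: P0=S P1=S P2=I  mem[L0]=29
9. P1: load  L4  bus=[BusRd]  L4: P0=I P1=S P2=I  mem[L4]=20
10. P2: store L4 := 72  bus=[BusRdX]  L4: P0=I P1=I P2=M  mem[L4]=20
11. P2: load  L3  bus=[BusRd]  L3: P0=S P1=I P2=S  mem[L3]=30
12. P0: load  L0  bus=[-]  L0: P0=S P1=S P2=I  mem[L0]=29
13. P1: store L5 := 32  bus=[-]  L5: P0=I P1=M P2=I  mem[L5]=60
14. P1: store L1 := 32  bus=[BusRdX]  L1: P0=I P1=M P2=I  mem[L1]=30
15. P2: store L0 := 8  bus=[BusRdX]  L0: P0=I P1=I P2=M  mem[L0]=29
16. P0: load  L3  bus=[-]  L3: P0=S P1=I P2=S  mem[L3]=30
17. P0: store L5 := 88  bus=[BusRdX,Flush]  L5: P0=M P1=I P2=I  mem[L5]=32
18. P0: store L0 := 62  bus=[BusRdX,Flush]  L0: P0=M P1=I P2=I  mem[L0]=8
19. P2: store L1 := 64  bus=[BusRdX,Flush]  L1: P0=I P1=I P2=M  mem[L1]=32

bus = BusRd,Flush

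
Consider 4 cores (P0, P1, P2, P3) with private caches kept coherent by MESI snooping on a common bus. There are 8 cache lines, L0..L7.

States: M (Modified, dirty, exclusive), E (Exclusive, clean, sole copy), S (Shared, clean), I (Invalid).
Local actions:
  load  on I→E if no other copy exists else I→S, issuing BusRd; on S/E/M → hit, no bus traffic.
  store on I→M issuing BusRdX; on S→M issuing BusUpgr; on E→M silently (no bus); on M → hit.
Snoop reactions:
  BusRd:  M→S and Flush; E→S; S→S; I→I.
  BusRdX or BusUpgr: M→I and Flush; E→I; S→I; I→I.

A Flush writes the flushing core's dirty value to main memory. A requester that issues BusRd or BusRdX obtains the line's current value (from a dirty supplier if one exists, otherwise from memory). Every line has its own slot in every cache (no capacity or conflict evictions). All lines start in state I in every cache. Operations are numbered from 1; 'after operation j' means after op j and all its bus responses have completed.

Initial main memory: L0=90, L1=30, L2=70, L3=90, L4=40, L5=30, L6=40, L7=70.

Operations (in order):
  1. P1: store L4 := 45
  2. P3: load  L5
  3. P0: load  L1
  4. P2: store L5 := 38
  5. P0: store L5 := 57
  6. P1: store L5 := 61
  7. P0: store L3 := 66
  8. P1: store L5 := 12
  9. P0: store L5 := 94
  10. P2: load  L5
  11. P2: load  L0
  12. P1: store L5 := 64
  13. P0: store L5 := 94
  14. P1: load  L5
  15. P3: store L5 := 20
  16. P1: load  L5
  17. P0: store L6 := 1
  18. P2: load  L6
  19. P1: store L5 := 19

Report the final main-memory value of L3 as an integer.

step 1: P1: store L4 := 45  ⟶  IMII  (L4)  txn=BusRdX  M[L4]=40
step 2: P3: load  L5  ⟶  IIIE  (L5)  txn=BusRd  M[L5]=30
step 3: P0: load  L1  ⟶  EIII  (L1)  txn=BusRd  M[L1]=30
step 4: P2: store L5 := 38  ⟶  IIMI  (L5)  txn=BusRdX  M[L5]=30
step 5: P0: store L5 := 57  ⟶  MIII  (L5)  txn=BusRdX+Flush  M[L5]=38
step 6: P1: store L5 := 61  ⟶  IMII  (L5)  txn=BusRdX+Flush  M[L5]=57
step 7: P0: store L3 := 66  ⟶  MIII  (L3)  txn=BusRdX  M[L3]=90
step 8: P1: store L5 := 12  ⟶  IMII  (L5)  txn=∅  M[L5]=57
step 9: P0: store L5 := 94  ⟶  MIII  (L5)  txn=BusRdX+Flush  M[L5]=12
step 10: P2: load  L5  ⟶  SISI  (L5)  txn=BusRd+Flush  M[L5]=94
step 11: P2: load  L0  ⟶  IIEI  (L0)  txn=BusRd  M[L0]=90
step 12: P1: store L5 := 64  ⟶  IMII  (L5)  txn=BusRdX  M[L5]=94
step 13: P0: store L5 := 94  ⟶  MIII  (L5)  txn=BusRdX+Flush  M[L5]=64
step 14: P1: load  L5  ⟶  SSII  (L5)  txn=BusRd+Flush  M[L5]=94
step 15: P3: store L5 := 20  ⟶  IIIM  (L5)  txn=BusRdX  M[L5]=94
step 16: P1: load  L5  ⟶  ISIS  (L5)  txn=BusRd+Flush  M[L5]=20
step 17: P0: store L6 := 1  ⟶  MIII  (L6)  txn=BusRdX  M[L6]=40
step 18: P2: load  L6  ⟶  SISI  (L6)  txn=BusRd+Flush  M[L6]=1
step 19: P1: store L5 := 19  ⟶  IMII  (L5)  txn=BusUpgr  M[L5]=20

memory[L3] = 90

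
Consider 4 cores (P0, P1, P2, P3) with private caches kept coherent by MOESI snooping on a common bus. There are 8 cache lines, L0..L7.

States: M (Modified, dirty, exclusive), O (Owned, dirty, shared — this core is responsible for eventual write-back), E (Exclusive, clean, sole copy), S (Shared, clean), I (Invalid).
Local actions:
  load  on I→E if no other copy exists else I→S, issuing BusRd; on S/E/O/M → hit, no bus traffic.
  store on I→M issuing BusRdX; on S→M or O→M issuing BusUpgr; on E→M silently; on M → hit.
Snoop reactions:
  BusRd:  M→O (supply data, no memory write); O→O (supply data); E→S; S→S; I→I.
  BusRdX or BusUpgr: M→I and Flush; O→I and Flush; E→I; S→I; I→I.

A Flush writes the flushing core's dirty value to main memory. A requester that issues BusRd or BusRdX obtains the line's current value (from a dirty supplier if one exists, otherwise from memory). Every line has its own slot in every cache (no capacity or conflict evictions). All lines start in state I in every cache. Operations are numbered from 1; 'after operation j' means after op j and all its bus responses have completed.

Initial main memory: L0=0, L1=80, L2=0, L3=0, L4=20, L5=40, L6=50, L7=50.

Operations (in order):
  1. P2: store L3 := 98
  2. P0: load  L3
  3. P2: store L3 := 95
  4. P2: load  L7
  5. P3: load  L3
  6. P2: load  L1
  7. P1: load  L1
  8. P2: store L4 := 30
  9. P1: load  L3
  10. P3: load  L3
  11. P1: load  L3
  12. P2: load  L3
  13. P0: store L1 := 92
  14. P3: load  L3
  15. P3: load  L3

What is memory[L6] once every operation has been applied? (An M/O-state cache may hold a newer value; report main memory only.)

memory[L6] = 50

  op1 P2: store L3 := 98 → I/I/M/I on L3; bus BusRdX; mem=0
  op2 P0: load  L3 → S/I/O/I on L3; bus BusRd; mem=0
  op3 P2: store L3 := 95 → I/I/M/I on L3; bus BusUpgr; mem=0
  op4 P2: load  L7 → I/I/E/I on L7; bus BusRd; mem=50
  op5 P3: load  L3 → I/I/O/S on L3; bus BusRd; mem=0
  op6 P2: load  L1 → I/I/E/I on L1; bus BusRd; mem=80
  op7 P1: load  L1 → I/S/S/I on L1; bus BusRd; mem=80
  op8 P2: store L4 := 30 → I/I/M/I on L4; bus BusRdX; mem=20
  op9 P1: load  L3 → I/S/O/S on L3; bus BusRd; mem=0
  op10 P3: load  L3 → I/S/O/S on L3; bus (none); mem=0
  op11 P1: load  L3 → I/S/O/S on L3; bus (none); mem=0
  op12 P2: load  L3 → I/S/O/S on L3; bus (none); mem=0
  op13 P0: store L1 := 92 → M/I/I/I on L1; bus BusRdX; mem=80
  op14 P3: load  L3 → I/S/O/S on L3; bus (none); mem=0
  op15 P3: load  L3 → I/S/O/S on L3; bus (none); mem=0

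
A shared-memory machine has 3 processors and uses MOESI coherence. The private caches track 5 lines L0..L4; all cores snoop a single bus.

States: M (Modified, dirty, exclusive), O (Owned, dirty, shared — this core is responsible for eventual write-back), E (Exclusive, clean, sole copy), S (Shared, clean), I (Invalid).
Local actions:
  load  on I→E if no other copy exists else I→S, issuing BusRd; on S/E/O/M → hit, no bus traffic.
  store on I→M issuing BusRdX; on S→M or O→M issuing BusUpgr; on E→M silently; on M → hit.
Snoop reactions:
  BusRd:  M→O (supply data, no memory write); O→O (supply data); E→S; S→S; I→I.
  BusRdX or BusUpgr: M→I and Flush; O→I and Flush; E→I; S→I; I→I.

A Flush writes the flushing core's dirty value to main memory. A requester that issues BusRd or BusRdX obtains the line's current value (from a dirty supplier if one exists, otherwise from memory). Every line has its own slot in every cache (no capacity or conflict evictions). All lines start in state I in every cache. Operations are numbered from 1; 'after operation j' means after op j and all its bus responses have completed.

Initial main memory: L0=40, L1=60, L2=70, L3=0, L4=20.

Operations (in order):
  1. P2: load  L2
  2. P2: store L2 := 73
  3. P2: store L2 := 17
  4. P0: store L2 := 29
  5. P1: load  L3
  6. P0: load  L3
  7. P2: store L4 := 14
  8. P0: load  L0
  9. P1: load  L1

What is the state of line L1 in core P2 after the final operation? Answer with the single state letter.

  op1 P2: load  L2 → I/I/E on L2; bus BusRd; mem=70
  op2 P2: store L2 := 73 → I/I/M on L2; bus (none); mem=70
  op3 P2: store L2 := 17 → I/I/M on L2; bus (none); mem=70
  op4 P0: store L2 := 29 → M/I/I on L2; bus BusRdX Flush; mem=17
  op5 P1: load  L3 → I/E/I on L3; bus BusRd; mem=0
  op6 P0: load  L3 → S/S/I on L3; bus BusRd; mem=0
  op7 P2: store L4 := 14 → I/I/M on L4; bus BusRdX; mem=20
  op8 P0: load  L0 → E/I/I on L0; bus BusRd; mem=40
  op9 P1: load  L1 → I/E/I on L1; bus BusRd; mem=60

state = I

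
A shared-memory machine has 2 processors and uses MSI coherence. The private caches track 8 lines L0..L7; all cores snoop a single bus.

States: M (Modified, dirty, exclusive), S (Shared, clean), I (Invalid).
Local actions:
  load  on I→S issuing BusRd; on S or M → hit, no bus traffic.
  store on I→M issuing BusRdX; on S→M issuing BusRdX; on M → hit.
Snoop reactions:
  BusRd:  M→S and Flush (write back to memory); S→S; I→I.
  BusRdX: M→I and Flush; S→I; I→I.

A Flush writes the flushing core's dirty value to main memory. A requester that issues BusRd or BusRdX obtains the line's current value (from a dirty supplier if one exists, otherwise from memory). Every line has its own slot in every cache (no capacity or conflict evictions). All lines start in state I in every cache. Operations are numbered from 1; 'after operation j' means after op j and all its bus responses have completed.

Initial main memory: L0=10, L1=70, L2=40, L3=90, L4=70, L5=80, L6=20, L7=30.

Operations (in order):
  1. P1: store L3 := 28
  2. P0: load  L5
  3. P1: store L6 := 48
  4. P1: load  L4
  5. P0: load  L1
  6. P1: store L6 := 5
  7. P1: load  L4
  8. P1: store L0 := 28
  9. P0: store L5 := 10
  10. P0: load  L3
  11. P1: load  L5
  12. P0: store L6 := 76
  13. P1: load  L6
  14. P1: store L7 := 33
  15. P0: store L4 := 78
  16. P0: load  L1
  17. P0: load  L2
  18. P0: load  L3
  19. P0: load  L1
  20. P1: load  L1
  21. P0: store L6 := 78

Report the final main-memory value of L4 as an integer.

memory[L4] = 70

[1] P1: store L3 := 28 | P0:I, P1:M(28) | bus: BusRdX
[2] P0: load  L5 | P0:S(80), P1:I | bus: BusRd
[3] P1: store L6 := 48 | P0:I, P1:M(48) | bus: BusRdX
[4] P1: load  L4 | P0:I, P1:S(70) | bus: BusRd
[5] P0: load  L1 | P0:S(70), P1:I | bus: BusRd
[6] P1: store L6 := 5 | P0:I, P1:M(5) | bus: none
[7] P1: load  L4 | P0:I, P1:S(70) | bus: none
[8] P1: store L0 := 28 | P0:I, P1:M(28) | bus: BusRdX
[9] P0: store L5 := 10 | P0:M(10), P1:I | bus: BusRdX
[10] P0: load  L3 | P0:S(28), P1:S(28) | bus: BusRd,Flush
[11] P1: load  L5 | P0:S(10), P1:S(10) | bus: BusRd,Flush
[12] P0: store L6 := 76 | P0:M(76), P1:I | bus: BusRdX,Flush
[13] P1: load  L6 | P0:S(76), P1:S(76) | bus: BusRd,Flush
[14] P1: store L7 := 33 | P0:I, P1:M(33) | bus: BusRdX
[15] P0: store L4 := 78 | P0:M(78), P1:I | bus: BusRdX
[16] P0: load  L1 | P0:S(70), P1:I | bus: none
[17] P0: load  L2 | P0:S(40), P1:I | bus: BusRd
[18] P0: load  L3 | P0:S(28), P1:S(28) | bus: none
[19] P0: load  L1 | P0:S(70), P1:I | bus: none
[20] P1: load  L1 | P0:S(70), P1:S(70) | bus: BusRd
[21] P0: store L6 := 78 | P0:M(78), P1:I | bus: BusRdX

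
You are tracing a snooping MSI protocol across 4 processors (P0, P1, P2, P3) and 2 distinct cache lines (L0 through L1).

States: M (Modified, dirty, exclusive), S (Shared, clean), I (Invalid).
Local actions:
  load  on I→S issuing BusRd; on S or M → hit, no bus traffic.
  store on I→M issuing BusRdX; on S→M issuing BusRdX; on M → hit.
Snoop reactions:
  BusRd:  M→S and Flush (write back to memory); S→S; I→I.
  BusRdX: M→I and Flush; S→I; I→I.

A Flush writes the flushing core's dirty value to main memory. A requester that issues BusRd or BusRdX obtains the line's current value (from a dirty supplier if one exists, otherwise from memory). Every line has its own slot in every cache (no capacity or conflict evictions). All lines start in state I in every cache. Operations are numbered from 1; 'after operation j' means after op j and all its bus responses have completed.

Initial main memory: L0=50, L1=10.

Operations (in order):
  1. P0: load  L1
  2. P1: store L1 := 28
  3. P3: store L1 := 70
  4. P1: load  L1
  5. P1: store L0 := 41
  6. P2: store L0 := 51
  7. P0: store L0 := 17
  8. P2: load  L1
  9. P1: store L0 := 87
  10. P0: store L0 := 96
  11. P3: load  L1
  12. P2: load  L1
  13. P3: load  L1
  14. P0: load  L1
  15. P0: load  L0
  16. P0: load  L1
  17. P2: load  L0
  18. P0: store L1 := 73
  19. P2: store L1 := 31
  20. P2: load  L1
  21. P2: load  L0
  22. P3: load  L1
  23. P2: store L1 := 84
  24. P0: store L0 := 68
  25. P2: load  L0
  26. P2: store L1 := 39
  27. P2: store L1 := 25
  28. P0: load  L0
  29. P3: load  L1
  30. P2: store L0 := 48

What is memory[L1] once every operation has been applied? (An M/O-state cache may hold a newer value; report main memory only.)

memory[L1] = 25

1. P0: load  L1  bus=[BusRd]  L1: P0=S P1=I P2=I P3=I  mem[L1]=10
2. P1: store L1 := 28  bus=[BusRdX]  L1: P0=I P1=M P2=I P3=I  mem[L1]=10
3. P3: store L1 := 70  bus=[BusRdX,Flush]  L1: P0=I P1=I P2=I P3=M  mem[L1]=28
4. P1: load  L1  bus=[BusRd,Flush]  L1: P0=I P1=S P2=I P3=S  mem[L1]=70
5. P1: store L0 := 41  bus=[BusRdX]  L0: P0=I P1=M P2=I P3=I  mem[L0]=50
6. P2: store L0 := 51  bus=[BusRdX,Flush]  L0: P0=I P1=I P2=M P3=I  mem[L0]=41
7. P0: store L0 := 17  bus=[BusRdX,Flush]  L0: P0=M P1=I P2=I P3=I  mem[L0]=51
8. P2: load  L1  bus=[BusRd]  L1: P0=I P1=S P2=S P3=S  mem[L1]=70
9. P1: store L0 := 87  bus=[BusRdX,Flush]  L0: P0=I P1=M P2=I P3=I  mem[L0]=17
10. P0: store L0 := 96  bus=[BusRdX,Flush]  L0: P0=M P1=I P2=I P3=I  mem[L0]=87
11. P3: load  L1  bus=[-]  L1: P0=I P1=S P2=S P3=S  mem[L1]=70
12. P2: load  L1  bus=[-]  L1: P0=I P1=S P2=S P3=S  mem[L1]=70
13. P3: load  L1  bus=[-]  L1: P0=I P1=S P2=S P3=S  mem[L1]=70
14. P0: load  L1  bus=[BusRd]  L1: P0=S P1=S P2=S P3=S  mem[L1]=70
15. P0: load  L0  bus=[-]  L0: P0=M P1=I P2=I P3=I  mem[L0]=87
16. P0: load  L1  bus=[-]  L1: P0=S P1=S P2=S P3=S  mem[L1]=70
17. P2: load  L0  bus=[BusRd,Flush]  L0: P0=S P1=I P2=S P3=I  mem[L0]=96
18. P0: store L1 := 73  bus=[BusRdX]  L1: P0=M P1=I P2=I P3=I  mem[L1]=70
19. P2: store L1 := 31  bus=[BusRdX,Flush]  L1: P0=I P1=I P2=M P3=I  mem[L1]=73
20. P2: load  L1  bus=[-]  L1: P0=I P1=I P2=M P3=I  mem[L1]=73
21. P2: load  L0  bus=[-]  L0: P0=S P1=I P2=S P3=I  mem[L0]=96
22. P3: load  L1  bus=[BusRd,Flush]  L1: P0=I P1=I P2=S P3=S  mem[L1]=31
23. P2: store L1 := 84  bus=[BusRdX]  L1: P0=I P1=I P2=M P3=I  mem[L1]=31
24. P0: store L0 := 68  bus=[BusRdX]  L0: P0=M P1=I P2=I P3=I  mem[L0]=96
25. P2: load  L0  bus=[BusRd,Flush]  L0: P0=S P1=I P2=S P3=I  mem[L0]=68
26. P2: store L1 := 39  bus=[-]  L1: P0=I P1=I P2=M P3=I  mem[L1]=31
27. P2: store L1 := 25  bus=[-]  L1: P0=I P1=I P2=M P3=I  mem[L1]=31
28. P0: load  L0  bus=[-]  L0: P0=S P1=I P2=S P3=I  mem[L0]=68
29. P3: load  L1  bus=[BusRd,Flush]  L1: P0=I P1=I P2=S P3=S  mem[L1]=25
30. P2: store L0 := 48  bus=[BusRdX]  L0: P0=I P1=I P2=M P3=I  mem[L0]=68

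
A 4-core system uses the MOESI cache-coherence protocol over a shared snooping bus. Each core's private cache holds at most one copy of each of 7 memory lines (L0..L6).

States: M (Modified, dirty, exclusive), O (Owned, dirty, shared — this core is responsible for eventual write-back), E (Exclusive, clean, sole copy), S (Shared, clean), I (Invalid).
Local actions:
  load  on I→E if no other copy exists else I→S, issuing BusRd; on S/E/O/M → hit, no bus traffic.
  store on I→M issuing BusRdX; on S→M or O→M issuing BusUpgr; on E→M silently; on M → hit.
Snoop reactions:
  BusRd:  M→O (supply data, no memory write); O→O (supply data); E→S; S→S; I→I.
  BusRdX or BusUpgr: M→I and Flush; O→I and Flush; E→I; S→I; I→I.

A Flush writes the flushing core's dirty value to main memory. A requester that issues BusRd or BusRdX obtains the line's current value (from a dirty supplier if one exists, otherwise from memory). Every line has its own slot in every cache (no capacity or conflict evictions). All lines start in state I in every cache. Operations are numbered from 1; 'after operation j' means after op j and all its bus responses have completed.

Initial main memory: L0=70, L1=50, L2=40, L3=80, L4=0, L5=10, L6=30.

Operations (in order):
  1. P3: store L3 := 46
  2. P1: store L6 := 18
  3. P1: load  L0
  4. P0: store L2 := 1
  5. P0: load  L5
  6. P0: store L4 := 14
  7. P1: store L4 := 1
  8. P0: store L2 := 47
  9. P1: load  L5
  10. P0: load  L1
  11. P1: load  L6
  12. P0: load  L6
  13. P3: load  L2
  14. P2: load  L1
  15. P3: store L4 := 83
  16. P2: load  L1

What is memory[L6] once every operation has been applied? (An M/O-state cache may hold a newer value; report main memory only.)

memory[L6] = 30

1. P3: store L3 := 46  bus=[BusRdX]  L3: P0=I P1=I P2=I P3=M  mem[L3]=80
2. P1: store L6 := 18  bus=[BusRdX]  L6: P0=I P1=M P2=I P3=I  mem[L6]=30
3. P1: load  L0  bus=[BusRd]  L0: P0=I P1=E P2=I P3=I  mem[L0]=70
4. P0: store L2 := 1  bus=[BusRdX]  L2: P0=M P1=I P2=I P3=I  mem[L2]=40
5. P0: load  L5  bus=[BusRd]  L5: P0=E P1=I P2=I P3=I  mem[L5]=10
6. P0: store L4 := 14  bus=[BusRdX]  L4: P0=M P1=I P2=I P3=I  mem[L4]=0
7. P1: store L4 := 1  bus=[BusRdX,Flush]  L4: P0=I P1=M P2=I P3=I  mem[L4]=14
8. P0: store L2 := 47  bus=[-]  L2: P0=M P1=I P2=I P3=I  mem[L2]=40
9. P1: load  L5  bus=[BusRd]  L5: P0=S P1=S P2=I P3=I  mem[L5]=10
10. P0: load  L1  bus=[BusRd]  L1: P0=E P1=I P2=I P3=I  mem[L1]=50
11. P1: load  L6  bus=[-]  L6: P0=I P1=M P2=I P3=I  mem[L6]=30
12. P0: load  L6  bus=[BusRd]  L6: P0=S P1=O P2=I P3=I  mem[L6]=30
13. P3: load  L2  bus=[BusRd]  L2: P0=O P1=I P2=I P3=S  mem[L2]=40
14. P2: load  L1  bus=[BusRd]  L1: P0=S P1=I P2=S P3=I  mem[L1]=50
15. P3: store L4 := 83  bus=[BusRdX,Flush]  L4: P0=I P1=I P2=I P3=M  mem[L4]=1
16. P2: load  L1  bus=[-]  L1: P0=S P1=I P2=S P3=I  mem[L1]=50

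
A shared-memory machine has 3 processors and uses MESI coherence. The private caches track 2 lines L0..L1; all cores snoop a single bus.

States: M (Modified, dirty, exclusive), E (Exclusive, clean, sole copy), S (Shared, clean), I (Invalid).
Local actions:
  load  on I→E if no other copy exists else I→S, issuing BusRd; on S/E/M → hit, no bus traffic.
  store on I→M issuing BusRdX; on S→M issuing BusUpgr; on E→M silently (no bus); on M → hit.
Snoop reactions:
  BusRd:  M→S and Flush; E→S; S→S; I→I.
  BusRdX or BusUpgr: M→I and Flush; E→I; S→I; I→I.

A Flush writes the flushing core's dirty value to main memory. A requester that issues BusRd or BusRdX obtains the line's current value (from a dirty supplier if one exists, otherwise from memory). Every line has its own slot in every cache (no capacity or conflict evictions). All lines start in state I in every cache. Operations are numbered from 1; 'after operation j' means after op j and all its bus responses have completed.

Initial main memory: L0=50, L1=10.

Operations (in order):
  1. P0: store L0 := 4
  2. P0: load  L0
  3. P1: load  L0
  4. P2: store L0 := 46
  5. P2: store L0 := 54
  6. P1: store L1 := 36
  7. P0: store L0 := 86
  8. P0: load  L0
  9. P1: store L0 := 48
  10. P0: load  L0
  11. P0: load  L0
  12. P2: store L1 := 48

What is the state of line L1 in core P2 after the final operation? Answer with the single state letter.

state = M

[1] P0: store L0 := 4 | P0:M(4), P1:I, P2:I | bus: BusRdX
[2] P0: load  L0 | P0:M(4), P1:I, P2:I | bus: none
[3] P1: load  L0 | P0:S(4), P1:S(4), P2:I | bus: BusRd,Flush
[4] P2: store L0 := 46 | P0:I, P1:I, P2:M(46) | bus: BusRdX
[5] P2: store L0 := 54 | P0:I, P1:I, P2:M(54) | bus: none
[6] P1: store L1 := 36 | P0:I, P1:M(36), P2:I | bus: BusRdX
[7] P0: store L0 := 86 | P0:M(86), P1:I, P2:I | bus: BusRdX,Flush
[8] P0: load  L0 | P0:M(86), P1:I, P2:I | bus: none
[9] P1: store L0 := 48 | P0:I, P1:M(48), P2:I | bus: BusRdX,Flush
[10] P0: load  L0 | P0:S(48), P1:S(48), P2:I | bus: BusRd,Flush
[11] P0: load  L0 | P0:S(48), P1:S(48), P2:I | bus: none
[12] P2: store L1 := 48 | P0:I, P1:I, P2:M(48) | bus: BusRdX,Flush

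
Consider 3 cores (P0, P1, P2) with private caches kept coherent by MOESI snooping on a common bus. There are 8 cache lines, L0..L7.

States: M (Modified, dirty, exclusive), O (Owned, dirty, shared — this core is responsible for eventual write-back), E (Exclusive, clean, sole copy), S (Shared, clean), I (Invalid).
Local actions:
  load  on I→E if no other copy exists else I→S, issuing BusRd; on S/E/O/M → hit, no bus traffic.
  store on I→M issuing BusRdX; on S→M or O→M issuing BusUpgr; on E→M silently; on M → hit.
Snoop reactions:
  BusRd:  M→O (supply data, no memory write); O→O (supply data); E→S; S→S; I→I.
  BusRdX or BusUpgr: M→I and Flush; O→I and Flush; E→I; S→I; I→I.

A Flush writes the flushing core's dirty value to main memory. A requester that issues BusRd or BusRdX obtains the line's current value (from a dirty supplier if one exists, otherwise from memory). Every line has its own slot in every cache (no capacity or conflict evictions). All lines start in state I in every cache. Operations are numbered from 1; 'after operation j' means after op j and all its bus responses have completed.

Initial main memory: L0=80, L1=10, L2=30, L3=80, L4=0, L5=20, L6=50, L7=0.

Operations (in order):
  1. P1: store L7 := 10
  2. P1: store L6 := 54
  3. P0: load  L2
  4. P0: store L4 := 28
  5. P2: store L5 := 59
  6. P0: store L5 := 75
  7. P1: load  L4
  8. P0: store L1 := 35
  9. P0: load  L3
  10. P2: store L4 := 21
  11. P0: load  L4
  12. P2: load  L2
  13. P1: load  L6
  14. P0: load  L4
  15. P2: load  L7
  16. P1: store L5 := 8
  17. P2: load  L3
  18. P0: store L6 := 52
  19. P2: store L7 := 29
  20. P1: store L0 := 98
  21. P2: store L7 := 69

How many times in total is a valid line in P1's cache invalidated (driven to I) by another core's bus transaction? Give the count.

1. P1: store L7 := 10  bus=[BusRdX]  L7: P0=I P1=M P2=I  mem[L7]=0
2. P1: store L6 := 54  bus=[BusRdX]  L6: P0=I P1=M P2=I  mem[L6]=50
3. P0: load  L2  bus=[BusRd]  L2: P0=E P1=I P2=I  mem[L2]=30
4. P0: store L4 := 28  bus=[BusRdX]  L4: P0=M P1=I P2=I  mem[L4]=0
5. P2: store L5 := 59  bus=[BusRdX]  L5: P0=I P1=I P2=M  mem[L5]=20
6. P0: store L5 := 75  bus=[BusRdX,Flush]  L5: P0=M P1=I P2=I  mem[L5]=59
7. P1: load  L4  bus=[BusRd]  L4: P0=O P1=S P2=I  mem[L4]=0
8. P0: store L1 := 35  bus=[BusRdX]  L1: P0=M P1=I P2=I  mem[L1]=10
9. P0: load  L3  bus=[BusRd]  L3: P0=E P1=I P2=I  mem[L3]=80
10. P2: store L4 := 21  bus=[BusRdX,Flush]  L4: P0=I P1=I P2=M  mem[L4]=28
11. P0: load  L4  bus=[BusRd]  L4: P0=S P1=I P2=O  mem[L4]=28
12. P2: load  L2  bus=[BusRd]  L2: P0=S P1=I P2=S  mem[L2]=30
13. P1: load  L6  bus=[-]  L6: P0=I P1=M P2=I  mem[L6]=50
14. P0: load  L4  bus=[-]  L4: P0=S P1=I P2=O  mem[L4]=28
15. P2: load  L7  bus=[BusRd]  L7: P0=I P1=O P2=S  mem[L7]=0
16. P1: store L5 := 8  bus=[BusRdX,Flush]  L5: P0=I P1=M P2=I  mem[L5]=75
17. P2: load  L3  bus=[BusRd]  L3: P0=S P1=I P2=S  mem[L3]=80
18. P0: store L6 := 52  bus=[BusRdX,Flush]  L6: P0=M P1=I P2=I  mem[L6]=54
19. P2: store L7 := 29  bus=[BusUpgr,Flush]  L7: P0=I P1=I P2=M  mem[L7]=10
20. P1: store L0 := 98  bus=[BusRdX]  L0: P0=I P1=M P2=I  mem[L0]=80
21. P2: store L7 := 69  bus=[-]  L7: P0=I P1=I P2=M  mem[L7]=10

invalidations = 3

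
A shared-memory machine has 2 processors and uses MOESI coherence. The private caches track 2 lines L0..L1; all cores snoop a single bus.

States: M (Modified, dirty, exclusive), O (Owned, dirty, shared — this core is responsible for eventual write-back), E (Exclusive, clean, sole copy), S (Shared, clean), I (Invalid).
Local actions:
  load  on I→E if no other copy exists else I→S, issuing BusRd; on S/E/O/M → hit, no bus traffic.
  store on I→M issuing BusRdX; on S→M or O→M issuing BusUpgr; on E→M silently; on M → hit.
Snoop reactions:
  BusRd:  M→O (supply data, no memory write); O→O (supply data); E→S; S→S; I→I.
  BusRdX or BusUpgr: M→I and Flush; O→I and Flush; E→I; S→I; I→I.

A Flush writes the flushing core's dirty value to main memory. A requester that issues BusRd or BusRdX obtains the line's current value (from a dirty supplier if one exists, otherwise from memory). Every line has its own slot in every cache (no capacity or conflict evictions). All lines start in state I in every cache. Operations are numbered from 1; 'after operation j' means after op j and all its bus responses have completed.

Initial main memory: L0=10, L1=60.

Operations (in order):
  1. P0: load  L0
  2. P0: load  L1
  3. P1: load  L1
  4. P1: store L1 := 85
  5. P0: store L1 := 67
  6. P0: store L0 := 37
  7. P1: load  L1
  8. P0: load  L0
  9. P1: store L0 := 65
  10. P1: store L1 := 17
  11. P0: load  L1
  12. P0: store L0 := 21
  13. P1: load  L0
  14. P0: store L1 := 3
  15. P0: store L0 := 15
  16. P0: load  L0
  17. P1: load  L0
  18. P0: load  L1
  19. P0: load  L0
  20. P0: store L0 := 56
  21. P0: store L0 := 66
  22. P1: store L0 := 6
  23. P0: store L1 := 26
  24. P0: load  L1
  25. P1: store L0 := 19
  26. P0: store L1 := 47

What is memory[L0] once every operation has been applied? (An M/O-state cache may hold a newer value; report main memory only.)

memory[L0] = 66

  op1 P0: load  L0 → E/I on L0; bus BusRd; mem=10
  op2 P0: load  L1 → E/I on L1; bus BusRd; mem=60
  op3 P1: load  L1 → S/S on L1; bus BusRd; mem=60
  op4 P1: store L1 := 85 → I/M on L1; bus BusUpgr; mem=60
  op5 P0: store L1 := 67 → M/I on L1; bus BusRdX Flush; mem=85
  op6 P0: store L0 := 37 → M/I on L0; bus (none); mem=10
  op7 P1: load  L1 → O/S on L1; bus BusRd; mem=85
  op8 P0: load  L0 → M/I on L0; bus (none); mem=10
  op9 P1: store L0 := 65 → I/M on L0; bus BusRdX Flush; mem=37
  op10 P1: store L1 := 17 → I/M on L1; bus BusUpgr Flush; mem=67
  op11 P0: load  L1 → S/O on L1; bus BusRd; mem=67
  op12 P0: store L0 := 21 → M/I on L0; bus BusRdX Flush; mem=65
  op13 P1: load  L0 → O/S on L0; bus BusRd; mem=65
  op14 P0: store L1 := 3 → M/I on L1; bus BusUpgr Flush; mem=17
  op15 P0: store L0 := 15 → M/I on L0; bus BusUpgr; mem=65
  op16 P0: load  L0 → M/I on L0; bus (none); mem=65
  op17 P1: load  L0 → O/S on L0; bus BusRd; mem=65
  op18 P0: load  L1 → M/I on L1; bus (none); mem=17
  op19 P0: load  L0 → O/S on L0; bus (none); mem=65
  op20 P0: store L0 := 56 → M/I on L0; bus BusUpgr; mem=65
  op21 P0: store L0 := 66 → M/I on L0; bus (none); mem=65
  op22 P1: store L0 := 6 → I/M on L0; bus BusRdX Flush; mem=66
  op23 P0: store L1 := 26 → M/I on L1; bus (none); mem=17
  op24 P0: load  L1 → M/I on L1; bus (none); mem=17
  op25 P1: store L0 := 19 → I/M on L0; bus (none); mem=66
  op26 P0: store L1 := 47 → M/I on L1; bus (none); mem=17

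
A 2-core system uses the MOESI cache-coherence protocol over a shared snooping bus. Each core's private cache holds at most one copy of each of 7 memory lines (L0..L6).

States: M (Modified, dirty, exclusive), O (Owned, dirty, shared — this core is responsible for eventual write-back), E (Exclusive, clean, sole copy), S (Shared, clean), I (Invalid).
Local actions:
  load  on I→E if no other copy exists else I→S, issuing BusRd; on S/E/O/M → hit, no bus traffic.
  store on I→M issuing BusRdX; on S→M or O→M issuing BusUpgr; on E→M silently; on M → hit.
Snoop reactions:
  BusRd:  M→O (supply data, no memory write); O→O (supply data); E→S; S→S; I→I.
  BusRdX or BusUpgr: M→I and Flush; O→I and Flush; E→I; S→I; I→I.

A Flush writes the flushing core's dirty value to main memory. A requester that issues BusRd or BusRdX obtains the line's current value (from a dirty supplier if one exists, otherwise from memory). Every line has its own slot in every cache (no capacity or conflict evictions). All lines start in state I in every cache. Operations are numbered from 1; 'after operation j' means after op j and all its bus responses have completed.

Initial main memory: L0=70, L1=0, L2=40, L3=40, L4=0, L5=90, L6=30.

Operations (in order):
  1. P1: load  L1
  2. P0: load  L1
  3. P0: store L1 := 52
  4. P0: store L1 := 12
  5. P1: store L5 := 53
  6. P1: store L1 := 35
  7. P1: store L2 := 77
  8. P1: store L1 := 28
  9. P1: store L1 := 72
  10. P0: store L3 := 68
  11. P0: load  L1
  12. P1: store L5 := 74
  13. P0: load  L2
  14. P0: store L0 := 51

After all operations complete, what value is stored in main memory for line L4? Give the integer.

  op1 P1: load  L1 → I/E on L1; bus BusRd; mem=0
  op2 P0: load  L1 → S/S on L1; bus BusRd; mem=0
  op3 P0: store L1 := 52 → M/I on L1; bus BusUpgr; mem=0
  op4 P0: store L1 := 12 → M/I on L1; bus (none); mem=0
  op5 P1: store L5 := 53 → I/M on L5; bus BusRdX; mem=90
  op6 P1: store L1 := 35 → I/M on L1; bus BusRdX Flush; mem=12
  op7 P1: store L2 := 77 → I/M on L2; bus BusRdX; mem=40
  op8 P1: store L1 := 28 → I/M on L1; bus (none); mem=12
  op9 P1: store L1 := 72 → I/M on L1; bus (none); mem=12
  op10 P0: store L3 := 68 → M/I on L3; bus BusRdX; mem=40
  op11 P0: load  L1 → S/O on L1; bus BusRd; mem=12
  op12 P1: store L5 := 74 → I/M on L5; bus (none); mem=90
  op13 P0: load  L2 → S/O on L2; bus BusRd; mem=40
  op14 P0: store L0 := 51 → M/I on L0; bus BusRdX; mem=70

memory[L4] = 0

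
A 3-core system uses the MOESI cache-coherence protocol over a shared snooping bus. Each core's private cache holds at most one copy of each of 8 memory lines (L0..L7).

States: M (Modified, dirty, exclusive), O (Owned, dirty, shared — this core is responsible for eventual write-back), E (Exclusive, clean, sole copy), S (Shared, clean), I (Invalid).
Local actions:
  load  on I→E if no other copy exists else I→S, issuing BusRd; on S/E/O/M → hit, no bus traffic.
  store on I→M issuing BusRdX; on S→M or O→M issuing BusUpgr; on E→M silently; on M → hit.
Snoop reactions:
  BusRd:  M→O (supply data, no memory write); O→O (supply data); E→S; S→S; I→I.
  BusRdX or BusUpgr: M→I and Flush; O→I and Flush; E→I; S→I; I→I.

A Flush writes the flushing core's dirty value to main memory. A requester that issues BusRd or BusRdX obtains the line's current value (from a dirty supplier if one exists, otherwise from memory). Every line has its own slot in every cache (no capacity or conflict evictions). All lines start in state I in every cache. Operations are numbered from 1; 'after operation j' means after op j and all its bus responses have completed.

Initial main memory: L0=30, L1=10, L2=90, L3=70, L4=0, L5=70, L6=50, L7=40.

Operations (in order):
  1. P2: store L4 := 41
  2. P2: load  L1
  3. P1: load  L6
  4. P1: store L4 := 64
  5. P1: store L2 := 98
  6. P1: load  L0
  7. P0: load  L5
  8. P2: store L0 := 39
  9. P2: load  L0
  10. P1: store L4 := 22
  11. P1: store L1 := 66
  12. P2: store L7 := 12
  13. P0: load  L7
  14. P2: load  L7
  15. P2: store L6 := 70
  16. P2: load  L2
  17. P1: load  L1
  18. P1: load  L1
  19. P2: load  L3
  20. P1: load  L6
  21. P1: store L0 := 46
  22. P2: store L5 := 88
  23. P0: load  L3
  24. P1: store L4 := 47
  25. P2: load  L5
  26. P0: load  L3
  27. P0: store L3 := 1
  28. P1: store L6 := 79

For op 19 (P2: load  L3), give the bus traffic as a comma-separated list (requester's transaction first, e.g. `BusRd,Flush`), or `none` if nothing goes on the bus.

bus = BusRd

  op1 P2: store L4 := 41 → I/I/M on L4; bus BusRdX; mem=0
  op2 P2: load  L1 → I/I/E on L1; bus BusRd; mem=10
  op3 P1: load  L6 → I/E/I on L6; bus BusRd; mem=50
  op4 P1: store L4 := 64 → I/M/I on L4; bus BusRdX Flush; mem=41
  op5 P1: store L2 := 98 → I/M/I on L2; bus BusRdX; mem=90
  op6 P1: load  L0 → I/E/I on L0; bus BusRd; mem=30
  op7 P0: load  L5 → E/I/I on L5; bus BusRd; mem=70
  op8 P2: store L0 := 39 → I/I/M on L0; bus BusRdX; mem=30
  op9 P2: load  L0 → I/I/M on L0; bus (none); mem=30
  op10 P1: store L4 := 22 → I/M/I on L4; bus (none); mem=41
  op11 P1: store L1 := 66 → I/M/I on L1; bus BusRdX; mem=10
  op12 P2: store L7 := 12 → I/I/M on L7; bus BusRdX; mem=40
  op13 P0: load  L7 → S/I/O on L7; bus BusRd; mem=40
  op14 P2: load  L7 → S/I/O on L7; bus (none); mem=40
  op15 P2: store L6 := 70 → I/I/M on L6; bus BusRdX; mem=50
  op16 P2: load  L2 → I/O/S on L2; bus BusRd; mem=90
  op17 P1: load  L1 → I/M/I on L1; bus (none); mem=10
  op18 P1: load  L1 → I/M/I on L1; bus (none); mem=10
  op19 P2: load  L3 → I/I/E on L3; bus BusRd; mem=70
  op20 P1: load  L6 → I/S/O on L6; bus BusRd; mem=50
  op21 P1: store L0 := 46 → I/M/I on L0; bus BusRdX Flush; mem=39
  op22 P2: store L5 := 88 → I/I/M on L5; bus BusRdX; mem=70
  op23 P0: load  L3 → S/I/S on L3; bus BusRd; mem=70
  op24 P1: store L4 := 47 → I/M/I on L4; bus (none); mem=41
  op25 P2: load  L5 → I/I/M on L5; bus (none); mem=70
  op26 P0: load  L3 → S/I/S on L3; bus (none); mem=70
  op27 P0: store L3 := 1 → M/I/I on L3; bus BusUpgr; mem=70
  op28 P1: store L6 := 79 → I/M/I on L6; bus BusUpgr Flush; mem=70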